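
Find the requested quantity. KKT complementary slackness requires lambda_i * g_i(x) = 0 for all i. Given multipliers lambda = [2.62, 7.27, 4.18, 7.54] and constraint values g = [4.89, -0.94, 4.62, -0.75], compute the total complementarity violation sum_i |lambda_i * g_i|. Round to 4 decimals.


KKT complementary slackness check:
lambda_1 * g_1 = 2.62 * 4.89 = 12.8118
lambda_2 * g_2 = 7.27 * -0.94 = -6.8338
lambda_3 * g_3 = 4.18 * 4.62 = 19.3116
lambda_4 * g_4 = 7.54 * -0.75 = -5.655
Total violation = 12.8118 + 6.8338 + 19.3116 + 5.655 = 44.6122


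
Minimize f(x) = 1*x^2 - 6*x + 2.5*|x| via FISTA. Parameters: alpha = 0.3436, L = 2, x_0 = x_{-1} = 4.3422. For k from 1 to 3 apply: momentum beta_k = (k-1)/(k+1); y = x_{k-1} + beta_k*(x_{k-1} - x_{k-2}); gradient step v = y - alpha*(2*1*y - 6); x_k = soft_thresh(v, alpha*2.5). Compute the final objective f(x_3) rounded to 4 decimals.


FISTA on f(x) = 1*x^2 - 6*x + 2.5*|x|
L = 2, alpha = 0.3436
Iteration 1: beta = 0.0, y = 4.3422 + 0.0*(4.3422 - 4.3422) = 4.3422
  grad(y) = 2.6844, v = y - alpha*grad = 3.4198
  prox(v) = soft_thresh(3.4198, 0.859) = 2.5608
Iteration 2: beta = 0.3333, y = 2.5608 + 0.3333*(2.5608 - 4.3422) = 1.9671
  grad(y) = -2.0659, v = y - alpha*grad = 2.6769
  prox(v) = soft_thresh(2.6769, 0.859) = 1.8179
Iteration 3: beta = 0.5, y = 1.8179 + 0.5*(1.8179 - 2.5608) = 1.4464
  grad(y) = -3.1072, v = y - alpha*grad = 2.514
  prox(v) = soft_thresh(2.514, 0.859) = 1.655
f(x_3) = 1*1.655^2 - 6*1.655 + 2.5*|1.655| = -3.0535


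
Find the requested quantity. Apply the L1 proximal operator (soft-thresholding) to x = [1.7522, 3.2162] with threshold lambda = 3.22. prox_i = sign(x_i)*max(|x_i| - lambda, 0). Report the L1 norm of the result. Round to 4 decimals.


Soft-thresholding with lambda = 3.22:
prox(1.7522) = sign(1.7522)*max(|1.7522| - 3.22, 0) = 0.0
prox(3.2162) = sign(3.2162)*max(|3.2162| - 3.22, 0) = 0.0
prox(x) = [0.0, 0.0]
||prox(x)||_1 = 0.0 + 0.0 = 0.0


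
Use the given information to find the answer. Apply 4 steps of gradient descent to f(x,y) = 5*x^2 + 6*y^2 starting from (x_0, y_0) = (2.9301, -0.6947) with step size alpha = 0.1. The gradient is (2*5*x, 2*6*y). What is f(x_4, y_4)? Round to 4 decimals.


Gradient descent on f(x,y) = 5*x^2 + 6*y^2.
Starting point: (2.9301, -0.6947), alpha = 0.1
Step 1: grad_x = 2*5*2.9301 = 29.301, grad_y = 2*6*-0.6947 = -8.3364
  x_1 = 2.9301 - 0.1*29.301 = 0.0
  y_1 = -0.6947 - 0.1*-8.3364 = 0.1389
Step 2: grad_x = 2*5*0.0 = 0.0, grad_y = 2*6*0.1389 = 1.6673
  x_2 = 0.0 - 0.1*0.0 = 0.0
  y_2 = 0.1389 - 0.1*1.6673 = -0.0278
Step 3: grad_x = 2*5*0.0 = 0.0, grad_y = 2*6*-0.0278 = -0.3335
  x_3 = 0.0 - 0.1*0.0 = 0.0
  y_3 = -0.0278 - 0.1*-0.3335 = 0.0056
Step 4: grad_x = 2*5*0.0 = 0.0, grad_y = 2*6*0.0056 = 0.0667
  x_4 = 0.0 - 0.1*0.0 = 0.0
  y_4 = 0.0056 - 0.1*0.0667 = -0.0011
f(0.0, -0.0011) = 5*0.0^2 + 6*(-0.0011)^2 = 0.0


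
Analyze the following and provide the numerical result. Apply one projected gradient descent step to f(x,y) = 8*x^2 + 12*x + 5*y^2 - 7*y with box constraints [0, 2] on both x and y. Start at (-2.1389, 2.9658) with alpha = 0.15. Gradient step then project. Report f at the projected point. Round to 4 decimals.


Step 1: Compute gradient at (-2.1389, 2.9658).
grad_x = 2*8*-2.1389 + 12 = -22.2224
grad_y = 2*5*2.9658 - 7 = 22.658
Step 2: Gradient step.
x_raw = -2.1389 - 0.15*-22.2224 = 1.1945
y_raw = 2.9658 - 0.15*22.658 = -0.4329
Step 3: Project onto [0, 2].
x_proj = clip(1.1945) = 1.1945
y_proj = clip(-0.4329) = 0.0
Step 4: Evaluate f.
f(1.1945, 0.0) = 25.7474


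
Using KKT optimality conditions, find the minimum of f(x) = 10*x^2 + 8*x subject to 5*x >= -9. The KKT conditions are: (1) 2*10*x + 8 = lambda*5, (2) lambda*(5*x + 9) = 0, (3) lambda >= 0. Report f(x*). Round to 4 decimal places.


Step 1: Try lambda = 0 (constraint inactive).
Stationarity: 2*10*x + 8 = 0
x* = -8/(2*10) = -0.4
Check constraint: 5*-0.4 = -2.0 >= -9 -- satisfied.
Step 2: Compute optimal value.
f(x*) = 10*(-0.4)^2 + 8*(-0.4) = -1.6


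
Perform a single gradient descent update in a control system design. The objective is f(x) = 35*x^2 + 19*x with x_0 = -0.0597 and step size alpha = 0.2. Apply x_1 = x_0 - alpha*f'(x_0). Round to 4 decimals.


We compute the gradient at x_0 and apply the update.
f'(x) = 70*x + 19
f'(-0.0597) = 70*-0.0597 + 19 = 14.821
x_1 = -0.0597 - 0.2*14.821 = -3.0239


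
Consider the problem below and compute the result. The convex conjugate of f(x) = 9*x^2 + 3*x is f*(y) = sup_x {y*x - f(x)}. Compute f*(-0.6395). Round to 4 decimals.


f*(y) = sup_x {y*x - a*x^2 - b*x} = sup_x {(y-b)*x - a*x^2}
FOC: (y - b) - 2a*x = 0 => x* = (y - b)/(2a)
x* = (-0.6395 - 3)/(2*9) = -0.2022
f*(-0.6395) = (y-b)^2/(4a) = (-0.6395 - 3)^2/(4*9)
= 13.246/36 = 0.3679


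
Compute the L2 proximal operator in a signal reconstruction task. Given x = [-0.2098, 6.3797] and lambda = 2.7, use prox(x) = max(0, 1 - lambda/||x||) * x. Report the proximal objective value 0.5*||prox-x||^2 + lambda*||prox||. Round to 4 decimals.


Step 1: Compute ||x||.
||x|| = 6.3831
Step 2: Compute scaling factor.
scale = max(0, 1 - 2.7/6.3831) = 0.577
Step 3: prox(x) = [-0.1211, 3.6812]
||prox(x)|| = 3.6831
Step 4: Proximal objective.
0.5*||prox-x||^2 = 3.645
lambda*||prox|| = 9.9444
Total = 13.5895


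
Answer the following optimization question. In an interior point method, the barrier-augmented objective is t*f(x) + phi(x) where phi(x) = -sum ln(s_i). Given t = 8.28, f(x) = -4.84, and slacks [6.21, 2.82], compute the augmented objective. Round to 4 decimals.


Step 1: Compute log-barrier.
ln values: [1.8262, 1.0367]
phi = -(1.8262 + 1.0367) = -2.8629
Step 2: Compute augmented objective.
t*f(x) = 8.28*-4.84 = -40.0752
Total = -40.0752 - 2.8629 = -42.9381


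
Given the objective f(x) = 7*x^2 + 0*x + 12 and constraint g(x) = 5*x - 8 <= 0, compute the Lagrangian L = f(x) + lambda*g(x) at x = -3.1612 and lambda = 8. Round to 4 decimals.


Step 1: Evaluate f(x).
f(-3.1612) = 7*(-3.1612)^2 + 0*(-3.1612) + 12 = 81.9523
Step 2: Evaluate g(x).
g(-3.1612) = 5*-3.1612 - 8 = -23.806
Step 3: Compute Lagrangian.
L = 81.9523 + 8*-23.806 = -108.4957


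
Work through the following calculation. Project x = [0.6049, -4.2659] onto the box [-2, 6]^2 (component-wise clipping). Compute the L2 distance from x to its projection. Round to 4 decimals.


Project each component onto [-2, 6].
clip(0.6049) = 0.6049, clip(-4.2659) = -2.0
Projection = [0.6049, -2.0]
Squared diffs: [0.0, 5.1343]
Distance = sqrt(5.1343) = 2.2659


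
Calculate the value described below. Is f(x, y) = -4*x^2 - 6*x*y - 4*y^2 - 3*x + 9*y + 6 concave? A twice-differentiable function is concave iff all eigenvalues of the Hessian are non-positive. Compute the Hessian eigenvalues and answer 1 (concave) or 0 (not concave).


The Hessian of f(x,y) = -4*x^2 - 6*x*y - 4*y^2 - 3*x + 9*y + 6 is:
H = [[-8, -6], [-6, -8]]
Trace = -8 - 8 = -16
Determinant = -8*-8 - (-6)^2 = 28
Discriminant = (-16)^2 - 4*28 = 144.0
Eigenvalues: lambda_1 = -14.0, lambda_2 = -2.0
The function is concave.

1


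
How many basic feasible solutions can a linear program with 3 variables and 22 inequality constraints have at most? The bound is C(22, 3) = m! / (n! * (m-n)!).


Each vertex corresponds to some choice of n active constraints out of m, so the number of vertices is at most C(m, n) = m! / (n!(m-n)!).
m = 22, n = 3
Numerator: 22 * 21 * 20
Denominator: 3! = 6
C(22, 3) = 1540


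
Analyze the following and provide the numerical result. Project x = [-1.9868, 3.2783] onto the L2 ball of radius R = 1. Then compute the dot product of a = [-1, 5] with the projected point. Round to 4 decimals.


Step 1: Compute ||x|| (intermediates to 6 decimals).
||x|| = sqrt((-1.9868)^2 + 3.2783^2) = 3.833357
Step 2: Project.
Since ||x|| > R, scale = R/||x|| = 1/3.833357 = 0.260868, proj(x) = scale * x
proj(x) = [-0.518293, 0.855204]
Step 3: Dot product.
a^T * proj(x) = -1*(-0.518293) + 5*0.855204 = 4.7943


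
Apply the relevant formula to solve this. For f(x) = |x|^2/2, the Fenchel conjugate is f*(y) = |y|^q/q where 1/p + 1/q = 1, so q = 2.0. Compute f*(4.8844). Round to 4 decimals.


The conjugate exponent q satisfies 1/p + 1/q = 1.
p = 2, so q = 2/(2 - 1) = 2.0
|y|^q = 4.8844^2.0 = 23.8574
f*(4.8844) = 23.8574 / 2.0 = 11.9287


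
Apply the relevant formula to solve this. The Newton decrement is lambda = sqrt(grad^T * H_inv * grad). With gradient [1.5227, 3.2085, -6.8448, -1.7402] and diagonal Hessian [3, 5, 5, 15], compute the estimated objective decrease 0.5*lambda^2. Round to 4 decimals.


Step 1: H is diagonal, so H^(-1) * g = [0.5076, 0.6417, -1.369, -0.116].
Step 2: g^T H^(-1) g = sum_i g_i^2 / H_ii
  = (1.5227)^2/3 + (3.2085)^2/5 + (-6.8448)^2/5 + (-1.7402)^2/15
  = 0.7729 + 2.0589 + 9.3703 + 0.2019 = 12.4039
Step 3: Objective decrease = 0.5 * g^T H^(-1) g = 6.202


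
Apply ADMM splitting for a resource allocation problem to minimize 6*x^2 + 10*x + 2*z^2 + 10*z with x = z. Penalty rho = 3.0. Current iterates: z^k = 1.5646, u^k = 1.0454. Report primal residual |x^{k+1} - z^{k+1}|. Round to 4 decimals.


ADMM iteration with rho = 3.0, z^k = 1.5646, u^k = 1.0454
Step 1: x-update.
Minimize 6*x^2 + 10*x + (3.0/2)*(x - 1.5646 + 1.0454)^2
FOC: (2*6 + 3.0)*x = -10 + 3.0*(1.5646 - 1.0454)
x^{k+1} = -0.5628
Step 2: z-update.
Minimize 2*z^2 + 10*z + (3.0/2)*(-0.5628 - z + 1.0454)^2
FOC: (2*2 + 3.0)*z = -10 + 3.0*(-0.5628 + 1.0454)
z^{k+1} = -1.2218
Step 3: u-update.
u^{k+1} = 1.0454 - 0.5628 + 1.2218 = 1.7043
Step 4: Primal residual = |-0.5628 + 1.2218| = 0.6589


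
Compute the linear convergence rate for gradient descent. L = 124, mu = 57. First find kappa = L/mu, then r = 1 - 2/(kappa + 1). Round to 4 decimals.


Step 1: Compute the condition number.
kappa = L/mu = 124/57 = 2.1754
Step 2: Compute the convergence rate.
r = 1 - 2/(kappa + 1) = 1 - 2*mu/(L + mu) = (L - mu)/(L + mu) = 67/181 = 0.3702


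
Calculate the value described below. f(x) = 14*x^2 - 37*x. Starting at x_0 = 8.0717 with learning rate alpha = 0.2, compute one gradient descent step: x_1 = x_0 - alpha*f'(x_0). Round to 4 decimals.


We compute the gradient at x_0 and apply the update.
f'(x) = 28*x - 37
f'(8.0717) = 28*8.0717 - 37 = 189.0076
x_1 = 8.0717 - 0.2*189.0076 = -29.7298


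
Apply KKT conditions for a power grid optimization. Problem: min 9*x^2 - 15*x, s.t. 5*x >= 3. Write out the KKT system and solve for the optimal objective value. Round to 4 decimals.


Step 1: Try lambda = 0 (constraint inactive).
Stationarity: 2*9*x - 15 = 0
x* = 15/(2*9) = 5/6 = 0.8333 (rounded; the exact value 5/6 is used below)
Check constraint: 5*0.8333 = 4.1665 >= 3 -- satisfied.
Step 2: Compute optimal value.
f(x*) = 9*(5/6)^2 - 15*(5/6) = -6.25


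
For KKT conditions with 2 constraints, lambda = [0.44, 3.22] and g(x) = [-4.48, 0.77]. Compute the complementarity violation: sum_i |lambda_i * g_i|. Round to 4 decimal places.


KKT complementary slackness check:
lambda_1 * g_1 = 0.44 * -4.48 = -1.9712
lambda_2 * g_2 = 3.22 * 0.77 = 2.4794
Total violation = 1.9712 + 2.4794 = 4.4506


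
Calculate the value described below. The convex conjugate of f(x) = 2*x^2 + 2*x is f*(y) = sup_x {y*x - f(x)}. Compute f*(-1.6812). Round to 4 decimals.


f*(y) = sup_x {y*x - a*x^2 - b*x} = sup_x {(y-b)*x - a*x^2}
FOC: (y - b) - 2a*x = 0 => x* = (y - b)/(2a)
x* = (-1.6812 - 2)/(2*2) = -0.9203
f*(-1.6812) = (y-b)^2/(4a) = (-1.6812 - 2)^2/(4*2)
= 13.5512/8 = 1.6939


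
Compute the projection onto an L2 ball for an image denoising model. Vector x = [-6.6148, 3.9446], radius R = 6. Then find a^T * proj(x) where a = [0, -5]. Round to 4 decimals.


Step 1: Compute ||x|| (intermediates to 6 decimals).
||x|| = sqrt((-6.6148)^2 + 3.9446^2) = 7.701652
Step 2: Project.
Since ||x|| > R, scale = R/||x|| = 6/7.701652 = 0.779054, proj(x) = scale * x
proj(x) = [-5.153286, 3.073056]
Step 3: Dot product.
a^T * proj(x) = 0*(-5.153286) - 5*3.073056 = -15.3653


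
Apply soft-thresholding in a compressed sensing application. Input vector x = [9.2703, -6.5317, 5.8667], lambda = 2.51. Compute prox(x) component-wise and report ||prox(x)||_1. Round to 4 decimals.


Soft-thresholding with lambda = 2.51:
prox(9.2703) = sign(9.2703)*max(|9.2703| - 2.51, 0) = 6.7603
prox(-6.5317) = sign(-6.5317)*max(|-6.5317| - 2.51, 0) = -4.0217
prox(5.8667) = sign(5.8667)*max(|5.8667| - 2.51, 0) = 3.3567
prox(x) = [6.7603, -4.0217, 3.3567]
||prox(x)||_1 = 6.7603 + 4.0217 + 3.3567 = 14.1387


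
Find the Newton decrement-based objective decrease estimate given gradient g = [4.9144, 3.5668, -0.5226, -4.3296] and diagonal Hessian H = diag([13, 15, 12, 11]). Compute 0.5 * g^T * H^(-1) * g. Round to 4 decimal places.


Step 1: H is diagonal, so H^(-1) * g = [0.378, 0.2378, -0.0436, -0.3936].
Step 2: g^T H^(-1) g = sum_i g_i^2 / H_ii
  = (4.9144)^2/13 + (3.5668)^2/15 + (-0.5226)^2/12 + (-4.3296)^2/11
  = 1.8578 + 0.8481 + 0.0228 + 1.7041 = 4.4328
Step 3: Objective decrease = 0.5 * g^T H^(-1) g = 2.2164


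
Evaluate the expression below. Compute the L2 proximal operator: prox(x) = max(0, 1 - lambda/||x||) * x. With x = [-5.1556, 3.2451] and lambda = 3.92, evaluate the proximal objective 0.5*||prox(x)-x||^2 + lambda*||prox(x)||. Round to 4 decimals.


Step 1: Compute ||x||.
||x|| = 6.0919
Step 2: Compute scaling factor.
scale = max(0, 1 - 3.92/6.0919) = 0.3565
Step 3: prox(x) = [-1.8381, 1.1569]
||prox(x)|| = 2.1719
Step 4: Proximal objective.
0.5*||prox-x||^2 = 7.6832
lambda*||prox|| = 8.5138
Total = 16.1969


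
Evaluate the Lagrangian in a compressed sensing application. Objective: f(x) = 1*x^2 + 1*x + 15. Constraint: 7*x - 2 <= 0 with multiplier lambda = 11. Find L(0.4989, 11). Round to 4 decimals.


Step 1: Evaluate f(x).
f(0.4989) = 1*0.4989^2 + 1*0.4989 + 15 = 15.7478
Step 2: Evaluate g(x).
g(0.4989) = 7*0.4989 - 2 = 1.4923
Step 3: Compute Lagrangian.
L = 15.7478 + 11*1.4923 = 32.1631


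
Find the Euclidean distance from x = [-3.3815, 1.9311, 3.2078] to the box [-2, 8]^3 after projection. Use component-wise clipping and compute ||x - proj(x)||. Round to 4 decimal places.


Project each component onto [-2, 8].
clip(-3.3815) = -2.0, clip(1.9311) = 1.9311, clip(3.2078) = 3.2078
Projection = [-2.0, 1.9311, 3.2078]
Squared diffs: [1.9085, 0.0, 0.0]
Distance = sqrt(1.9085) = 1.3815


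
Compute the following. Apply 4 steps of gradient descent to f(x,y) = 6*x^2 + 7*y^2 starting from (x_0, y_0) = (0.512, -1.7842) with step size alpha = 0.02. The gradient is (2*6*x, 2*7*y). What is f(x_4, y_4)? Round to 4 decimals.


Gradient descent on f(x,y) = 6*x^2 + 7*y^2.
Starting point: (0.512, -1.7842), alpha = 0.02
Step 1: grad_x = 2*6*0.512 = 6.144, grad_y = 2*7*-1.7842 = -24.9788
  x_1 = 0.512 - 0.02*6.144 = 0.3891
  y_1 = -1.7842 - 0.02*-24.9788 = -1.2846
Step 2: grad_x = 2*6*0.3891 = 4.6694, grad_y = 2*7*-1.2846 = -17.9847
  x_2 = 0.3891 - 0.02*4.6694 = 0.2957
  y_2 = -1.2846 - 0.02*-17.9847 = -0.9249
Step 3: grad_x = 2*6*0.2957 = 3.5488, grad_y = 2*7*-0.9249 = -12.949
  x_3 = 0.2957 - 0.02*3.5488 = 0.2248
  y_3 = -0.9249 - 0.02*-12.949 = -0.6659
Step 4: grad_x = 2*6*0.2248 = 2.6971, grad_y = 2*7*-0.6659 = -9.3233
  x_4 = 0.2248 - 0.02*2.6971 = 0.1708
  y_4 = -0.6659 - 0.02*-9.3233 = -0.4795
f(0.1708, -0.4795) = 6*0.1708^2 + 7*(-0.4795)^2 = 1.7844


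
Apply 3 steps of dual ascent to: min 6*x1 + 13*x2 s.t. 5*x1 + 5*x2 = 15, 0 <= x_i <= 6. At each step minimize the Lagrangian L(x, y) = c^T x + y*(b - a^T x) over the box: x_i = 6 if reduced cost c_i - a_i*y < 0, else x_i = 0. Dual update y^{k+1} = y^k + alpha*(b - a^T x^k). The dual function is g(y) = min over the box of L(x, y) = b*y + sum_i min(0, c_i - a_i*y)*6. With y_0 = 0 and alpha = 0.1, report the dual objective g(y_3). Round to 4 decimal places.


Dual ascent for LP: min 6*x1 + 13*x2, 5*x1 + 5*x2 = 15, 0 <= x_i <= 6
Step 1: y^k = 0.0, reduced costs: (6.0, 13.0)
  x^k = (0.0, 0.0), subgradient = b - a^T x = 15.0
  y^{k+1} = 0.0 + 0.1*15.0 = 1.5
Step 2: y^k = 1.5, reduced costs: (-1.5, 5.5)
  x^k = (6.0, 0.0), subgradient = b - a^T x = -15.0
  y^{k+1} = 1.5 + 0.1*-15.0 = 0.0
Step 3: y^k = 0.0, reduced costs: (6.0, 13.0)
  x^k = (0.0, 0.0), subgradient = b - a^T x = 15.0
  y^{k+1} = 0.0 + 0.1*15.0 = 1.5
Dual objective at y_3 = 1.5: reduced costs (-1.5, 5.5), box minimizer x = (6.0, 0.0)
g(y_3) = b*y + (c1 - a1*y)*x1 + (c2 - a2*y)*x2 = 15*1.5 + (-1.5)*6.0 + 5.5*0.0 = 22.5 - 9.0 + 0.0 = 13.5


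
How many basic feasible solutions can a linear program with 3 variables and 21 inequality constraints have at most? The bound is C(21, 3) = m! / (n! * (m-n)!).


Each vertex corresponds to some choice of n active constraints out of m, so the number of vertices is at most C(m, n) = m! / (n!(m-n)!).
m = 21, n = 3
Numerator: 21 * 20 * 19
Denominator: 3! = 6
C(21, 3) = 1330


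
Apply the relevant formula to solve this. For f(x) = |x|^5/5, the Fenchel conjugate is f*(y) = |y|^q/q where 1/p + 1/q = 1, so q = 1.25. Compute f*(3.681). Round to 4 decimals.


The conjugate exponent q satisfies 1/p + 1/q = 1.
p = 5, so q = 5/(5 - 1) = 1.25
|y|^q = 3.681^1.25 = 5.0987
f*(3.681) = 5.0987 / 1.25 = 4.0789


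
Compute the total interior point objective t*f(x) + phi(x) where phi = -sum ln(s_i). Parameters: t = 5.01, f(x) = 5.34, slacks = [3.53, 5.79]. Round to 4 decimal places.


Step 1: Compute log-barrier.
ln values: [1.2613, 1.7561]
phi = -(1.2613 + 1.7561) = -3.0174
Step 2: Compute augmented objective.
t*f(x) = 5.01*5.34 = 26.7534
Total = 26.7534 - 3.0174 = 23.736


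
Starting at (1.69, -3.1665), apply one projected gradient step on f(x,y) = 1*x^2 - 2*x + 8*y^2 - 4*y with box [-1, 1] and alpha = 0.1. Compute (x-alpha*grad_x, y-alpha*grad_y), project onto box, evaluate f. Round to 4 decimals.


Step 1: Compute gradient at (1.69, -3.1665).
grad_x = 2*1*1.69 - 2 = 1.38
grad_y = 2*8*-3.1665 - 4 = -54.664
Step 2: Gradient step.
x_raw = 1.69 - 0.1*1.38 = 1.552
y_raw = -3.1665 - 0.1*-54.664 = 2.2999
Step 3: Project onto [-1, 1].
x_proj = clip(1.552) = 1.0
y_proj = clip(2.2999) = 1.0
Step 4: Evaluate f.
f(1.0, 1.0) = 3.0


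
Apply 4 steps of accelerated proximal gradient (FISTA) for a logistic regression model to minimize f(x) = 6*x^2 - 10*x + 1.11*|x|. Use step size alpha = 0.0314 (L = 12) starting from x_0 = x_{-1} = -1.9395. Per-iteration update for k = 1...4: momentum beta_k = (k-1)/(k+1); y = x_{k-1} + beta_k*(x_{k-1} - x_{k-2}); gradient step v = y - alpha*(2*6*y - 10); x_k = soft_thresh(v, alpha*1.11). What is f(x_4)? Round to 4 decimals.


FISTA on f(x) = 6*x^2 - 10*x + 1.11*|x|
L = 12, alpha = 0.0314
Iteration 1: beta = 0.0, y = -1.9395 + 0.0*(-1.9395 + 1.9395) = -1.9395
  grad(y) = -33.274, v = y - alpha*grad = -0.8947
  prox(v) = soft_thresh(-0.8947, 0.0349) = -0.8598
Iteration 2: beta = 0.3333, y = -0.8598 + 0.3333*(-0.8598 + 1.9395) = -0.5
  grad(y) = -15.9995, v = y - alpha*grad = 0.0024
  prox(v) = soft_thresh(0.0024, 0.0349) = 0.0
Iteration 3: beta = 0.5, y = 0.0 + 0.5*(0.0 + 0.8598) = 0.4299
  grad(y) = -4.8409, v = y - alpha*grad = 0.5819
  prox(v) = soft_thresh(0.5819, 0.0349) = 0.5471
Iteration 4: beta = 0.6, y = 0.5471 + 0.6*(0.5471 - 0.0) = 0.8753
  grad(y) = 0.5038, v = y - alpha*grad = 0.8595
  prox(v) = soft_thresh(0.8595, 0.0349) = 0.8246
f(x_4) = 6*0.8246^2 - 10*0.8246 + 1.11*|0.8246| = -3.2509


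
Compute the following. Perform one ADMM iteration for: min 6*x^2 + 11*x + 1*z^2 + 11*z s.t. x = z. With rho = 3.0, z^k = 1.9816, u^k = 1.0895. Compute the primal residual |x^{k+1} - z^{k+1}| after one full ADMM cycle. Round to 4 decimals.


ADMM iteration with rho = 3.0, z^k = 1.9816, u^k = 1.0895
Step 1: x-update.
Minimize 6*x^2 + 11*x + (3.0/2)*(x - 1.9816 + 1.0895)^2
FOC: (2*6 + 3.0)*x = -11 + 3.0*(1.9816 - 1.0895)
x^{k+1} = -0.5549
Step 2: z-update.
Minimize 1*z^2 + 11*z + (3.0/2)*(-0.5549 - z + 1.0895)^2
FOC: (2*1 + 3.0)*z = -11 + 3.0*(-0.5549 + 1.0895)
z^{k+1} = -1.8792
Step 3: u-update.
u^{k+1} = 1.0895 - 0.5549 + 1.8792 = 2.4138
Step 4: Primal residual = |-0.5549 + 1.8792| = 1.3243


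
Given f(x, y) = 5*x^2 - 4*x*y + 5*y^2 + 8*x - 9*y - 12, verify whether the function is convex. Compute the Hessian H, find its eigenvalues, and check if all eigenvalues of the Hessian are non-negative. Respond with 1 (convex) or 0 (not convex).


The Hessian of f(x,y) = 5*x^2 - 4*x*y + 5*y^2 + 8*x - 9*y - 12 is:
H = [[10, -4], [-4, 10]]
Trace = 10 + 10 = 20
Determinant = 10*10 - (-4)^2 = 84
Discriminant = (20)^2 - 4*84 = 64.0
Eigenvalues: lambda_1 = 6.0, lambda_2 = 14.0
The function is convex.

1


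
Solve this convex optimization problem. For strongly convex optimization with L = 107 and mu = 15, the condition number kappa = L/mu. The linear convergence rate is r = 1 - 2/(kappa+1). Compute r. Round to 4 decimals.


Step 1: Compute the condition number.
kappa = L/mu = 107/15 = 7.1333
Step 2: Compute the convergence rate.
r = 1 - 2/(kappa + 1) = 1 - 2*mu/(L + mu) = (L - mu)/(L + mu) = 92/122 = 0.7541


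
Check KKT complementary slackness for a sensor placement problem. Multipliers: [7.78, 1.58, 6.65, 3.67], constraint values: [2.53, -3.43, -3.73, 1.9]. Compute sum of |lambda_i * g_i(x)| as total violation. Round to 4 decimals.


KKT complementary slackness check:
lambda_1 * g_1 = 7.78 * 2.53 = 19.6834
lambda_2 * g_2 = 1.58 * -3.43 = -5.4194
lambda_3 * g_3 = 6.65 * -3.73 = -24.8045
lambda_4 * g_4 = 3.67 * 1.9 = 6.973
Total violation = 19.6834 + 5.4194 + 24.8045 + 6.973 = 56.8803


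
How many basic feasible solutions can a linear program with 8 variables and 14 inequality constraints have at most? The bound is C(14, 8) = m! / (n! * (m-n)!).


Each vertex corresponds to some choice of n active constraints out of m, so the number of vertices is at most C(m, n) = m! / (n!(m-n)!).
m = 14, n = 8
Numerator: 14 * 13 * 12 * 11 * 10 * 9 * 8 * 7
Denominator: 8! = 40320
C(14, 8) = 3003


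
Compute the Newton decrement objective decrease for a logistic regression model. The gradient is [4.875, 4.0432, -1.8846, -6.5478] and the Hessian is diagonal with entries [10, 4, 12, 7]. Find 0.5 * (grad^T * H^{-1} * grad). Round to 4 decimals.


Step 1: H is diagonal, so H^(-1) * g = [0.4875, 1.0108, -0.1571, -0.9354].
Step 2: g^T H^(-1) g = sum_i g_i^2 / H_ii
  = (4.875)^2/10 + (4.0432)^2/4 + (-1.8846)^2/12 + (-6.5478)^2/7
  = 2.3766 + 4.0869 + 0.296 + 6.1248 = 12.8842
Step 3: Objective decrease = 0.5 * g^T H^(-1) g = 6.4421


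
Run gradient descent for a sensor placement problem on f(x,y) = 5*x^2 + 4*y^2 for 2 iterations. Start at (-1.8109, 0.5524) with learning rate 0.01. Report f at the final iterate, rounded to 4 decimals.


Gradient descent on f(x,y) = 5*x^2 + 4*y^2.
Starting point: (-1.8109, 0.5524), alpha = 0.01
Step 1: grad_x = 2*5*-1.8109 = -18.109, grad_y = 2*4*0.5524 = 4.4192
  x_1 = -1.8109 - 0.01*-18.109 = -1.6298
  y_1 = 0.5524 - 0.01*4.4192 = 0.5082
Step 2: grad_x = 2*5*-1.6298 = -16.2981, grad_y = 2*4*0.5082 = 4.0657
  x_2 = -1.6298 - 0.01*-16.2981 = -1.4668
  y_2 = 0.5082 - 0.01*4.0657 = 0.4676
f(-1.4668, 0.4676) = 5*(-1.4668)^2 + 4*0.4676^2 = 11.6324


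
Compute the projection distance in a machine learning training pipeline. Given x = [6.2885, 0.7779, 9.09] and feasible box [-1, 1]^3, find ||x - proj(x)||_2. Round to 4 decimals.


Project each component onto [-1, 1].
clip(6.2885) = 1.0, clip(0.7779) = 0.7779, clip(9.09) = 1.0
Projection = [1.0, 0.7779, 1.0]
Squared diffs: [27.9682, 0.0, 65.4481]
Distance = sqrt(93.4163) = 9.6652


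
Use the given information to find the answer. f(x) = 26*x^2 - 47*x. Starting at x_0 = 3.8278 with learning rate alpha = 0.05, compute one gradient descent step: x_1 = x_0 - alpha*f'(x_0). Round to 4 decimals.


We compute the gradient at x_0 and apply the update.
f'(x) = 52*x - 47
f'(3.8278) = 52*3.8278 - 47 = 152.0456
x_1 = 3.8278 - 0.05*152.0456 = -3.7745


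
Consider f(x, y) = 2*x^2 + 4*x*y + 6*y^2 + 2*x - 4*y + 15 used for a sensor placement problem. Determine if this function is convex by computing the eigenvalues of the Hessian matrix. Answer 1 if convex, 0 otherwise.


The Hessian of f(x,y) = 2*x^2 + 4*x*y + 6*y^2 + 2*x - 4*y + 15 is:
H = [[4, 4], [4, 12]]
Trace = 4 + 12 = 16
Determinant = 4*12 - (4)^2 = 32
Discriminant = (16)^2 - 4*32 = 128.0
Eigenvalues: lambda_1 = 2.3431, lambda_2 = 13.6569
The function is convex.

1


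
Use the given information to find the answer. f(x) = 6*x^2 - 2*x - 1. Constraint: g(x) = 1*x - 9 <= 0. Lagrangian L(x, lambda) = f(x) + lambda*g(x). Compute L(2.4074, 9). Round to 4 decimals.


Step 1: Evaluate f(x).
f(2.4074) = 6*2.4074^2 - 2*2.4074 - 1 = 28.9586
Step 2: Evaluate g(x).
g(2.4074) = 1*2.4074 - 9 = -6.5926
Step 3: Compute Lagrangian.
L = 28.9586 + 9*-6.5926 = -30.3748


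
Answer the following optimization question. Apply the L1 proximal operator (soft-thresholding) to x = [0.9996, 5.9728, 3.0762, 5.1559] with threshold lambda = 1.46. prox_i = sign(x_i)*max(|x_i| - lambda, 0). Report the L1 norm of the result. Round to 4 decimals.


Soft-thresholding with lambda = 1.46:
prox(0.9996) = sign(0.9996)*max(|0.9996| - 1.46, 0) = 0.0
prox(5.9728) = sign(5.9728)*max(|5.9728| - 1.46, 0) = 4.5128
prox(3.0762) = sign(3.0762)*max(|3.0762| - 1.46, 0) = 1.6162
prox(5.1559) = sign(5.1559)*max(|5.1559| - 1.46, 0) = 3.6959
prox(x) = [0.0, 4.5128, 1.6162, 3.6959]
||prox(x)||_1 = 0.0 + 4.5128 + 1.6162 + 3.6959 = 9.8249


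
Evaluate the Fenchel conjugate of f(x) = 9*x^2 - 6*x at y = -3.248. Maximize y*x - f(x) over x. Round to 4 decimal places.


f*(y) = sup_x {y*x - a*x^2 - b*x} = sup_x {(y-b)*x - a*x^2}
FOC: (y - b) - 2a*x = 0 => x* = (y - b)/(2a)
x* = (-3.248 + 6)/(2*9) = 0.1529
f*(-3.248) = (y-b)^2/(4a) = (-3.248 + 6)^2/(4*9)
= 7.5735/36 = 0.2104


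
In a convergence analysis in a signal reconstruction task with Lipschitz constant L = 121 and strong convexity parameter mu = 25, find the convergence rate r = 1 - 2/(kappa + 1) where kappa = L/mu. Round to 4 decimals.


Step 1: Compute the condition number.
kappa = L/mu = 121/25 = 4.84
Step 2: Compute the convergence rate.
r = 1 - 2/(kappa + 1) = 1 - 2*mu/(L + mu) = (L - mu)/(L + mu) = 96/146 = 0.6575


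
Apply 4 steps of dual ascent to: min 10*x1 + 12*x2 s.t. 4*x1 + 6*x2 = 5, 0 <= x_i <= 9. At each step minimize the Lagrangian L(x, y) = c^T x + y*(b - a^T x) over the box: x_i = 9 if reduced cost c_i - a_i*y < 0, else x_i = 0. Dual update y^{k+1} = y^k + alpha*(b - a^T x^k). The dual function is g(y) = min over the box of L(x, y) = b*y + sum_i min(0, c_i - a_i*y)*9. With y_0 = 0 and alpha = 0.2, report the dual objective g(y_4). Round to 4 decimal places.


Dual ascent for LP: min 10*x1 + 12*x2, 4*x1 + 6*x2 = 5, 0 <= x_i <= 9
Step 1: y^k = 0.0, reduced costs: (10.0, 12.0)
  x^k = (0.0, 0.0), subgradient = b - a^T x = 5.0
  y^{k+1} = 0.0 + 0.2*5.0 = 1.0
Step 2: y^k = 1.0, reduced costs: (6.0, 6.0)
  x^k = (0.0, 0.0), subgradient = b - a^T x = 5.0
  y^{k+1} = 1.0 + 0.2*5.0 = 2.0
Step 3: y^k = 2.0, reduced costs: (2.0, 0.0)
  x^k = (0.0, 0.0), subgradient = b - a^T x = 5.0
  y^{k+1} = 2.0 + 0.2*5.0 = 3.0
Step 4: y^k = 3.0, reduced costs: (-2.0, -6.0)
  x^k = (9.0, 9.0), subgradient = b - a^T x = -85.0
  y^{k+1} = 3.0 + 0.2*-85.0 = -14.0
Dual objective at y_4 = -14.0: reduced costs (66.0, 96.0), box minimizer x = (0.0, 0.0)
g(y_4) = b*y + (c1 - a1*y)*x1 + (c2 - a2*y)*x2 = 5*(-14.0) + 66.0*0.0 + 96.0*0.0 = -70.0 + 0.0 + 0.0 = -70.0


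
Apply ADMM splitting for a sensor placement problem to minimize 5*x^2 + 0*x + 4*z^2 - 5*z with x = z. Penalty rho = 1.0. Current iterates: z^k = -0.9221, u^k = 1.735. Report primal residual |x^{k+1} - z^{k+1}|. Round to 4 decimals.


ADMM iteration with rho = 1.0, z^k = -0.9221, u^k = 1.735
Step 1: x-update.
Minimize 5*x^2 + 0*x + (1.0/2)*(x + 0.9221 + 1.735)^2
FOC: (2*5 + 1.0)*x = 0 + 1.0*(-0.9221 - 1.735)
x^{k+1} = -0.2416
Step 2: z-update.
Minimize 4*z^2 - 5*z + (1.0/2)*(-0.2416 - z + 1.735)^2
FOC: (2*4 + 1.0)*z = 5 + 1.0*(-0.2416 + 1.735)
z^{k+1} = 0.7215
Step 3: u-update.
u^{k+1} = 1.735 - 0.2416 - 0.7215 = 0.772
Step 4: Primal residual = |-0.2416 - 0.7215| = 0.963


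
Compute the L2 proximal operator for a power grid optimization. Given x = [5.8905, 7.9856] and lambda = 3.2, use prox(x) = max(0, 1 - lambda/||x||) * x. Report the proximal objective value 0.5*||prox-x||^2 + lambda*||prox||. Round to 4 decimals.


Step 1: Compute ||x||.
||x|| = 9.9231
Step 2: Compute scaling factor.
scale = max(0, 1 - 3.2/9.9231) = 0.6775
Step 3: prox(x) = [3.9909, 5.4104]
||prox(x)|| = 6.7231
Step 4: Proximal objective.
0.5*||prox-x||^2 = 5.12
lambda*||prox|| = 21.5139
Total = 26.6339


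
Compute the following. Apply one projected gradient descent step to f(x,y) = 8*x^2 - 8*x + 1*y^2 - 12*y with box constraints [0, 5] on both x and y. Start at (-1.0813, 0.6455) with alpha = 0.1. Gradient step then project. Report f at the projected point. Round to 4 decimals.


Step 1: Compute gradient at (-1.0813, 0.6455).
grad_x = 2*8*-1.0813 - 8 = -25.3008
grad_y = 2*1*0.6455 - 12 = -10.709
Step 2: Gradient step.
x_raw = -1.0813 - 0.1*-25.3008 = 1.4488
y_raw = 0.6455 - 0.1*-10.709 = 1.7164
Step 3: Project onto [0, 5].
x_proj = clip(1.4488) = 1.4488
y_proj = clip(1.7164) = 1.7164
Step 4: Evaluate f.
f(1.4488, 1.7164) = -12.4493


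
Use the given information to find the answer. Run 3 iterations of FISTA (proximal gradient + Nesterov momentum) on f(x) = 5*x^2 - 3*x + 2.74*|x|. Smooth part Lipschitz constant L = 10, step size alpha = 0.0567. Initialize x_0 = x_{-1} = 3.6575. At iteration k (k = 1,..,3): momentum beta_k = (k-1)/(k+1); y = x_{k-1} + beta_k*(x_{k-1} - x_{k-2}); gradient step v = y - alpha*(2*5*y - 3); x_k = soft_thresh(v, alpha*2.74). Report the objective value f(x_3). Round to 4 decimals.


FISTA on f(x) = 5*x^2 - 3*x + 2.74*|x|
L = 10, alpha = 0.0567
Iteration 1: beta = 0.0, y = 3.6575 + 0.0*(3.6575 - 3.6575) = 3.6575
  grad(y) = 33.575, v = y - alpha*grad = 1.7538
  prox(v) = soft_thresh(1.7538, 0.1554) = 1.5984
Iteration 2: beta = 0.3333, y = 1.5984 + 0.3333*(1.5984 - 3.6575) = 0.9121
  grad(y) = 6.1209, v = y - alpha*grad = 0.565
  prox(v) = soft_thresh(0.565, 0.1554) = 0.4097
Iteration 3: beta = 0.5, y = 0.4097 + 0.5*(0.4097 - 1.5984) = -0.1847
  grad(y) = -4.8471, v = y - alpha*grad = 0.0901
  prox(v) = soft_thresh(0.0901, 0.1554) = 0.0
f(x_3) = 5*0.0^2 - 3*0.0 + 2.74*|0.0| = 0.0


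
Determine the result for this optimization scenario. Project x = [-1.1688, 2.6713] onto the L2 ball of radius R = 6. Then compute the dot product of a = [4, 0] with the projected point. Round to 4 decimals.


Step 1: Compute ||x|| (intermediates to 6 decimals).
||x|| = sqrt((-1.1688)^2 + 2.6713^2) = 2.915808
Step 2: Project.
Since ||x|| <= R, proj = x (no scaling needed).
proj(x) = [-1.1688, 2.6713]
Step 3: Dot product.
a^T * proj(x) = 4*(-1.1688) + 0*2.6713 = -4.6752


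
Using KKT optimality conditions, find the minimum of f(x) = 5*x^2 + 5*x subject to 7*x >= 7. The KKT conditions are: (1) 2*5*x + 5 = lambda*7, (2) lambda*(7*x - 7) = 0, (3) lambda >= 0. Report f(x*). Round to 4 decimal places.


Step 1: Try lambda = 0 (constraint inactive).
x_unc = -5/(2*5) = -0.5
Check: 7*-0.5 = -3.5 < 7 -- violated!
Step 2: Constraint must be active: 7*x = 7
x* = 7/7 = 1.0
lambda = (2*5*1.0 + 5)/7 = 2.1429
Step 3: Compute optimal value.
f(x*) = 5*1.0^2 + 5*1.0 = 10.0


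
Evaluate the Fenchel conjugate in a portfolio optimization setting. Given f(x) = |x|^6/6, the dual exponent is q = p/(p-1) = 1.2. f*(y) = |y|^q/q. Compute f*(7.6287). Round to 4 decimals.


The conjugate exponent q satisfies 1/p + 1/q = 1.
p = 6, so q = 6/(6 - 1) = 1.2
|y|^q = 7.6287^1.2 = 11.4536
f*(7.6287) = 11.4536 / 1.2 = 9.5446


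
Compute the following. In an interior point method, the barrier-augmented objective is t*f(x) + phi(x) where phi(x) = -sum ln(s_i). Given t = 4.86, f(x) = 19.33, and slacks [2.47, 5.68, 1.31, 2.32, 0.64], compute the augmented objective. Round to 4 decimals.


Step 1: Compute log-barrier.
ln values: [0.9042, 1.737, 0.27, 0.8416, -0.4463]
phi = -(0.9042 + 1.737 + 0.27 + 0.8416 - 0.4463) = -3.3065
Step 2: Compute augmented objective.
t*f(x) = 4.86*19.33 = 93.9438
Total = 93.9438 - 3.3065 = 90.6373


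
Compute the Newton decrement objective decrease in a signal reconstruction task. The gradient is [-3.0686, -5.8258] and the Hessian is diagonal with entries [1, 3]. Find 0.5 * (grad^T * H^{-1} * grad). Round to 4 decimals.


Step 1: H is diagonal, so H^(-1) * g = [-3.0686, -1.9419].
Step 2: g^T H^(-1) g = sum_i g_i^2 / H_ii
  = (-3.0686)^2/1 + (-5.8258)^2/3
  = 9.4163 + 11.3133 = 20.7296
Step 3: Objective decrease = 0.5 * g^T H^(-1) g = 10.3648


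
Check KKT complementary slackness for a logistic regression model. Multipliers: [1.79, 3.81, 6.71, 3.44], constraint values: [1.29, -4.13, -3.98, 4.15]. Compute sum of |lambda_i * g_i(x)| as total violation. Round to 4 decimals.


KKT complementary slackness check:
lambda_1 * g_1 = 1.79 * 1.29 = 2.3091
lambda_2 * g_2 = 3.81 * -4.13 = -15.7353
lambda_3 * g_3 = 6.71 * -3.98 = -26.7058
lambda_4 * g_4 = 3.44 * 4.15 = 14.276
Total violation = 2.3091 + 15.7353 + 26.7058 + 14.276 = 59.0262


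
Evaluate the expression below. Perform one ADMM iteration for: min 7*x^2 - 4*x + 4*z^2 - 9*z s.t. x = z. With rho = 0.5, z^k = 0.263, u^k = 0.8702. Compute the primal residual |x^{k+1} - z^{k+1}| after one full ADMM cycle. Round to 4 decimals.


ADMM iteration with rho = 0.5, z^k = 0.263, u^k = 0.8702
Step 1: x-update.
Minimize 7*x^2 - 4*x + (0.5/2)*(x - 0.263 + 0.8702)^2
FOC: (2*7 + 0.5)*x = 4 + 0.5*(0.263 - 0.8702)
x^{k+1} = 0.2549
Step 2: z-update.
Minimize 4*z^2 - 9*z + (0.5/2)*(0.2549 - z + 0.8702)^2
FOC: (2*4 + 0.5)*z = 9 + 0.5*(0.2549 + 0.8702)
z^{k+1} = 1.125
Step 3: u-update.
u^{k+1} = 0.8702 + 0.2549 - 1.125 = 0.0001
Step 4: Primal residual = |0.2549 - 1.125| = 0.8701


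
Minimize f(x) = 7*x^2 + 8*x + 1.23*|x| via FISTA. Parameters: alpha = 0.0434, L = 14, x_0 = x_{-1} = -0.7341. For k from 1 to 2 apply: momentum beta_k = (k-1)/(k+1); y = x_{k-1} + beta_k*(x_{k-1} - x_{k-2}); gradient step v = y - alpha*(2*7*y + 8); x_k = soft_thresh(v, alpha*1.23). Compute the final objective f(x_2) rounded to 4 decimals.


FISTA on f(x) = 7*x^2 + 8*x + 1.23*|x|
L = 14, alpha = 0.0434
Iteration 1: beta = 0.0, y = -0.7341 + 0.0*(-0.7341 + 0.7341) = -0.7341
  grad(y) = -2.2774, v = y - alpha*grad = -0.6353
  prox(v) = soft_thresh(-0.6353, 0.0534) = -0.5819
Iteration 2: beta = 0.3333, y = -0.5819 + 0.3333*(-0.5819 + 0.7341) = -0.5311
  grad(y) = 0.5641, v = y - alpha*grad = -0.5556
  prox(v) = soft_thresh(-0.5556, 0.0534) = -0.5022
f(x_2) = 7*(-0.5022)^2 + 8*(-0.5022) + 1.23*|-0.5022| = -1.6345


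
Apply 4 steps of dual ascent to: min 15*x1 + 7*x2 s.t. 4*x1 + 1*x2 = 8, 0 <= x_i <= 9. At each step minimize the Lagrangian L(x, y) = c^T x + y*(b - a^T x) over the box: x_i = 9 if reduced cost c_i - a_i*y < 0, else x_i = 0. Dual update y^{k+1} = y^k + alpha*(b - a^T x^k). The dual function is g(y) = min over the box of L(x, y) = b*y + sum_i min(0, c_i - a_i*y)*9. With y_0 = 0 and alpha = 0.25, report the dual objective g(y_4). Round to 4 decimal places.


Dual ascent for LP: min 15*x1 + 7*x2, 4*x1 + 1*x2 = 8, 0 <= x_i <= 9
Step 1: y^k = 0.0, reduced costs: (15.0, 7.0)
  x^k = (0.0, 0.0), subgradient = b - a^T x = 8.0
  y^{k+1} = 0.0 + 0.25*8.0 = 2.0
Step 2: y^k = 2.0, reduced costs: (7.0, 5.0)
  x^k = (0.0, 0.0), subgradient = b - a^T x = 8.0
  y^{k+1} = 2.0 + 0.25*8.0 = 4.0
Step 3: y^k = 4.0, reduced costs: (-1.0, 3.0)
  x^k = (9.0, 0.0), subgradient = b - a^T x = -28.0
  y^{k+1} = 4.0 + 0.25*-28.0 = -3.0
Step 4: y^k = -3.0, reduced costs: (27.0, 10.0)
  x^k = (0.0, 0.0), subgradient = b - a^T x = 8.0
  y^{k+1} = -3.0 + 0.25*8.0 = -1.0
Dual objective at y_4 = -1.0: reduced costs (19.0, 8.0), box minimizer x = (0.0, 0.0)
g(y_4) = b*y + (c1 - a1*y)*x1 + (c2 - a2*y)*x2 = 8*(-1.0) + 19.0*0.0 + 8.0*0.0 = -8.0 + 0.0 + 0.0 = -8.0


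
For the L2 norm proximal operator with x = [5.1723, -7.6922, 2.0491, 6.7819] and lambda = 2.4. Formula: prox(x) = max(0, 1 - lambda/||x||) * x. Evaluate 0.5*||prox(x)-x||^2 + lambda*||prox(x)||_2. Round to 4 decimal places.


Step 1: Compute ||x||.
||x|| = 11.6669
Step 2: Compute scaling factor.
scale = max(0, 1 - 2.4/11.6669) = 0.7943
Step 3: prox(x) = [4.1083, -6.1098, 1.6276, 5.3868]
||prox(x)|| = 9.2669
Step 4: Proximal objective.
0.5*||prox-x||^2 = 2.88
lambda*||prox|| = 22.2406
Total = 25.1205


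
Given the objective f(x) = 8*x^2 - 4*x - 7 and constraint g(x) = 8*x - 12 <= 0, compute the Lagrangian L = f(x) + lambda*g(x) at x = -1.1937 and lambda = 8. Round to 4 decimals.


Step 1: Evaluate f(x).
f(-1.1937) = 8*(-1.1937)^2 - 4*(-1.1937) - 7 = 9.1742
Step 2: Evaluate g(x).
g(-1.1937) = 8*-1.1937 - 12 = -21.5496
Step 3: Compute Lagrangian.
L = 9.1742 + 8*-21.5496 = -163.2226


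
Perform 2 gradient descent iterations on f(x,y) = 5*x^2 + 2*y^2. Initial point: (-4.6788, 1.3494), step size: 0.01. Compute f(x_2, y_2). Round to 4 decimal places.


Gradient descent on f(x,y) = 5*x^2 + 2*y^2.
Starting point: (-4.6788, 1.3494), alpha = 0.01
Step 1: grad_x = 2*5*-4.6788 = -46.788, grad_y = 2*2*1.3494 = 5.3976
  x_1 = -4.6788 - 0.01*-46.788 = -4.2109
  y_1 = 1.3494 - 0.01*5.3976 = 1.2954
Step 2: grad_x = 2*5*-4.2109 = -42.1092, grad_y = 2*2*1.2954 = 5.1817
  x_2 = -4.2109 - 0.01*-42.1092 = -3.7898
  y_2 = 1.2954 - 0.01*5.1817 = 1.2436
f(-3.7898, 1.2436) = 5*(-3.7898)^2 + 2*1.2436^2 = 74.9071


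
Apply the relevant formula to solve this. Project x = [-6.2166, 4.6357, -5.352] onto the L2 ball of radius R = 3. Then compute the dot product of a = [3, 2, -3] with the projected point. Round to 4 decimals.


Step 1: Compute ||x|| (intermediates to 6 decimals).
||x|| = sqrt((-6.2166)^2 + 4.6357^2 + (-5.352)^2) = 9.4223
Step 2: Project.
Since ||x|| > R, scale = R/||x|| = 3/9.4223 = 0.318394, proj(x) = scale * x
proj(x) = [-1.979328, 1.475979, -1.704045]
Step 3: Dot product.
a^T * proj(x) = 3*(-1.979328) + 2*1.475979 - 3*(-1.704045) = 2.1261


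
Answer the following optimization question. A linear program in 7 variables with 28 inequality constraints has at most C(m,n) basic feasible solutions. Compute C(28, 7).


Each vertex corresponds to some choice of n active constraints out of m, so the number of vertices is at most C(m, n) = m! / (n!(m-n)!).
m = 28, n = 7
Numerator: 28 * 27 * 26 * 25 * 24 * 23 * 22
Denominator: 7! = 5040
C(28, 7) = 1184040


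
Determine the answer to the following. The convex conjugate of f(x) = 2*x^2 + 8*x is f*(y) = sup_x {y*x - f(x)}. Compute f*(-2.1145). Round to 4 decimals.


f*(y) = sup_x {y*x - a*x^2 - b*x} = sup_x {(y-b)*x - a*x^2}
FOC: (y - b) - 2a*x = 0 => x* = (y - b)/(2a)
x* = (-2.1145 - 8)/(2*2) = -2.5286
f*(-2.1145) = (y-b)^2/(4a) = (-2.1145 - 8)^2/(4*2)
= 102.3031/8 = 12.7879


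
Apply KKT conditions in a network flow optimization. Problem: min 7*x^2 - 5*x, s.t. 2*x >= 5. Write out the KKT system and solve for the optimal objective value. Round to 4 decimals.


Step 1: Try lambda = 0 (constraint inactive).
x_unc = 5/(2*7) = 0.3571
Check: 2*0.3571 = 0.7142 < 5 -- violated!
Step 2: Constraint must be active: 2*x = 5
x* = 5/2 = 2.5
lambda = (2*7*2.5 - 5)/2 = 15.0
Step 3: Compute optimal value.
f(x*) = 7*2.5^2 - 5*2.5 = 31.25


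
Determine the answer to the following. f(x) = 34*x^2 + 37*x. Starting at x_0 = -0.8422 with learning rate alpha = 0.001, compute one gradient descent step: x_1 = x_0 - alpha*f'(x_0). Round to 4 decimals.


We compute the gradient at x_0 and apply the update.
f'(x) = 68*x + 37
f'(-0.8422) = 68*-0.8422 + 37 = -20.2696
x_1 = -0.8422 - 0.001*-20.2696 = -0.8219


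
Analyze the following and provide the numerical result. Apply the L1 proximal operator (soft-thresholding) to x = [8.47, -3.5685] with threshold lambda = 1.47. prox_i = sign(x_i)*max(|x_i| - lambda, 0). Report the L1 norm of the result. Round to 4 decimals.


Soft-thresholding with lambda = 1.47:
prox(8.47) = sign(8.47)*max(|8.47| - 1.47, 0) = 7.0
prox(-3.5685) = sign(-3.5685)*max(|-3.5685| - 1.47, 0) = -2.0985
prox(x) = [7.0, -2.0985]
||prox(x)||_1 = 7.0 + 2.0985 = 9.0985


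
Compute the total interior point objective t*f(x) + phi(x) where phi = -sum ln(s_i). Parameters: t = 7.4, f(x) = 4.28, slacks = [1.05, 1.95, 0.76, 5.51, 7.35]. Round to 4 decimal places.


Step 1: Compute log-barrier.
ln values: [0.0488, 0.6678, -0.2744, 1.7066, 1.9947]
phi = -(0.0488 + 0.6678 - 0.2744 + 1.7066 + 1.9947) = -4.1434
Step 2: Compute augmented objective.
t*f(x) = 7.4*4.28 = 31.672
Total = 31.672 - 4.1434 = 27.5286
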